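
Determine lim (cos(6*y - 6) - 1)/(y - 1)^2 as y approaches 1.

Direct substitution gives 0/0.
Apply L'Hôpital: lim (-6*sin(6*y - 6))/(2*y - 2), still 0/0.
After 2 applications of L'Hôpital's rule the quotient is (-36*cos(6*y - 6))/(2); substituting y = 1 gives -18.

-18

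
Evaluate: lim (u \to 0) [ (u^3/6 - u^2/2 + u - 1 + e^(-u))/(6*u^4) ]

Direct substitution gives 0/0.
Apply L'Hôpital: lim (u^2/2 - u + 1 - e^(-u))/(24*u^3), still 0/0.
Apply L'Hôpital: lim (u - 1 + e^(-u))/(72*u^2), still 0/0.
Apply L'Hôpital: lim (1 - e^(-u))/(144*u), still 0/0.
After 4 applications of L'Hôpital's rule the quotient is (e^(-u))/(144); substituting u = 0 gives 1/144.

1/144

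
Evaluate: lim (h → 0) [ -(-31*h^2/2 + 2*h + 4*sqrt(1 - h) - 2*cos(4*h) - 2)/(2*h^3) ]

Substitution gives 0/0 (the numerator vanishes to order 3).
Expand each term to order h^3: the coefficient of h^3 in 4·√(1 - h) is -1/4 and in -2·cos(4h) is 0.
Lower-order terms cancel with the polynomial part, so the numerator is (-1/4)·h^3 + o(h^3), and the limit is (-1/4)/(-2) = 1/8.

1/8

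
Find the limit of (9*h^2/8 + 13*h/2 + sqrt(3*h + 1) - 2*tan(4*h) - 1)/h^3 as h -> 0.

Substitution gives 0/0 (the numerator vanishes to order 3).
Expand each term to order h^3: the coefficient of h^3 in -2·tan(4h) is -128/3 and in √(1 + 3h) is 27/16.
Lower-order terms cancel with the polynomial part, so the numerator is (-1967/48)·h^3 + o(h^3), and the limit is (-1967/48)/(1) = -1967/48.

-1967/48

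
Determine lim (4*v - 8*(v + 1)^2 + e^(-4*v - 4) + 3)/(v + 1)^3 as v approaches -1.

-32/3

Direct substitution gives 0/0.
Apply L'Hôpital: lim (-16*v - 4*e^(-4*v - 4) - 12)/(3*(v + 1)^2), still 0/0.
Apply L'Hôpital: lim (16*e^(-4*v - 4) - 16)/(6*v + 6), still 0/0.
After 3 applications of L'Hôpital's rule the quotient is (-64*e^(-4*v - 4))/(6); substituting v = -1 gives -32/3.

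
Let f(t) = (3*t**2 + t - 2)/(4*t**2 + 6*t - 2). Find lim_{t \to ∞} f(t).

3/4

Numerator and denominator both have degree 2.
Dividing every term by t^2, all lower-order terms vanish and the limit is the ratio of leading coefficients, 3/(4) = 3/4.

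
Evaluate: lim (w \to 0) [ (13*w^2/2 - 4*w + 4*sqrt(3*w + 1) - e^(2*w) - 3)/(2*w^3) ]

65/24

Substitution gives 0/0 (the numerator vanishes to order 3).
Expand each term to order w^3: the coefficient of w^3 in 4·√(1 + 3w) is 27/4 and in −e^(2w) is -4/3.
Lower-order terms cancel with the polynomial part, so the numerator is (65/12)·w^3 + o(w^3), and the limit is (65/12)/(2) = 65/24.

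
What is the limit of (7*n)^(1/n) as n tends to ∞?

Base → ∞ and exponent → 0: an ∞^0 form.
Take logs: (1/n)·ln(7·n^1) = (ln 7 + 1·ln n)/n → 0.
So the limit is e^0 = 1.

1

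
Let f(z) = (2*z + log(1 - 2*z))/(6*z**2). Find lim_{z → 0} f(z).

Direct substitution gives 0/0.
Apply L'Hôpital: lim (2 - 2/(1 - 2*z))/(12*z), still 0/0.
After 2 applications of L'Hôpital's rule the quotient is (-4/(1 - 2*z)^2)/(12); substituting z = 0 gives -1/3.

-1/3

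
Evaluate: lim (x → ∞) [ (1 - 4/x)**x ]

e^(-4)

Let L be the limit and take ln: ln L = lim (x)·ln(1 - 4/x) = lim (x)·(-4/x + O(1/x²)) = -4.
Hence L = e^(-4).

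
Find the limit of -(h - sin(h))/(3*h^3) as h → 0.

-1/18

Direct substitution gives 0/0.
Apply L'Hôpital: lim (1 - cos(h))/(-9*h^2), still 0/0.
Apply L'Hôpital: lim (sin(h))/(-18*h), still 0/0.
After 3 applications of L'Hôpital's rule the quotient is (cos(h))/(-18); substituting h = 0 gives -1/18.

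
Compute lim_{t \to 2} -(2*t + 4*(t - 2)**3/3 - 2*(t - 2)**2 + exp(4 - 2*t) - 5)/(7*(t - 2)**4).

-2/21

Direct substitution gives 0/0.
Apply L'Hôpital: lim (-4*t + 4*(t - 2)^2 - 2*e^(4 - 2*t) + 10)/(-28*(t - 2)^3), still 0/0.
Apply L'Hôpital: lim (8*t + 4*e^(4 - 2*t) - 20)/(-84*(t - 2)^2), still 0/0.
Apply L'Hôpital: lim (8 - 8*e^(4 - 2*t))/(336 - 168*t), still 0/0.
After 4 applications of L'Hôpital's rule the quotient is (16*e^(4 - 2*t))/(-168); substituting t = 2 gives -2/21.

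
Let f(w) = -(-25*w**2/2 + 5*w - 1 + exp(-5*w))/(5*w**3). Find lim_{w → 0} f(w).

25/6

Direct substitution gives 0/0.
Apply L'Hôpital: lim (-25*w + 5 - 5*e^(-5*w))/(-15*w^2), still 0/0.
Apply L'Hôpital: lim (-25 + 25*e^(-5*w))/(-30*w), still 0/0.
After 3 applications of L'Hôpital's rule the quotient is (-125*e^(-5*w))/(-30); substituting w = 0 gives 25/6.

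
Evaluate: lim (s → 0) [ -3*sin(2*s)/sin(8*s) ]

-3/4

Substitution gives 0/0.
Divide numerator and denominator by s: sin(2s)/s → 2 and sin(8s)/s → 8, so the limit is -3·2/8 = -3/4.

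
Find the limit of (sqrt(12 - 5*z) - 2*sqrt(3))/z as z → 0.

-5*√(3)/12

Substitution gives 0/0. Multiply numerator and denominator by the conjugate √(12 - 5z) + √12.
The numerator becomes (12 - 5z) − 12 = -5z, so the expression simplifies to -5/(√(12 - 5z) + √12).
Letting z → 0 gives -5/(2√12) = -5*√(3)/12.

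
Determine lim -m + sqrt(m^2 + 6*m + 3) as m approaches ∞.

3

An ∞ − ∞ form. Rationalising with the conjugate, the difference becomes (6m + 3) / (√(m^2 + 6*m + 3) + m).
For large m the denominator behaves like 2·m, so the quotient tends to 6/2 = 3.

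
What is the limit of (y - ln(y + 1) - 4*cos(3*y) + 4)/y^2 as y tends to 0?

Substitution gives 0/0; apply L'Hôpital's rule 2 times.
After differentiating numerator and denominator 2 times the quotient is (36*cos(3*y) + (y + 1)^(-2))/(2); at y = 0 this is 37/2.

37/2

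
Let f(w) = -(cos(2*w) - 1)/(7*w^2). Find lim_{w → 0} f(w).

2/7

Direct substitution gives 0/0.
Apply L'Hôpital: lim (-2*sin(2*w))/(-14*w), still 0/0.
After 2 applications of L'Hôpital's rule the quotient is (-4*cos(2*w))/(-14); substituting w = 0 gives 2/7.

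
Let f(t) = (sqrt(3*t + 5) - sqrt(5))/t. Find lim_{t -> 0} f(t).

A 0/0 form; rationalise with √(5 + 3t) + √5. This collapses the numerator to 3t, leaving 3/(√(5 + 3t) + √5) → 3/(2√5) = 3*√(5)/10.

3*√(5)/10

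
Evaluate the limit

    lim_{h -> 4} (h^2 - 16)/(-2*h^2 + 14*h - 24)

Direct substitution gives 0/0, so factor. Both numerator and denominator have (h - 4) as a factor.
After cancelling, the expression reduces to (h + 4)/(6 - 2*h).
Substituting h = 4 gives -4.

-4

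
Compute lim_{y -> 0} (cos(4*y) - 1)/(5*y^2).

-8/5

Direct substitution gives 0/0.
Apply L'Hôpital: lim (-4*sin(4*y))/(10*y), still 0/0.
After 2 applications of L'Hôpital's rule the quotient is (-16*cos(4*y))/(10); substituting y = 0 gives -8/5.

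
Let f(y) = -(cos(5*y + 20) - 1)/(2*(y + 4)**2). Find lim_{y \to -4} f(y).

Direct substitution gives 0/0.
Apply L'Hôpital: lim (-5*sin(5*y + 20))/(-4*y - 16), still 0/0.
After 2 applications of L'Hôpital's rule the quotient is (-25*cos(5*y + 20))/(-4); substituting y = -4 gives 25/4.

25/4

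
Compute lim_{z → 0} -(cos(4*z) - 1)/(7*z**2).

8/7

Direct substitution gives 0/0.
Apply L'Hôpital: lim (-4*sin(4*z))/(-14*z), still 0/0.
After 2 applications of L'Hôpital's rule the quotient is (-16*cos(4*z))/(-14); substituting z = 0 gives 8/7.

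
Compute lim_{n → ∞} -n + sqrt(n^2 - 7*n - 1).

-7/2

An ∞ − ∞ form. Rationalising with the conjugate, the difference becomes (-7n - 1) / (√(n^2 - 7*n - 1) + n).
For large n the denominator behaves like 2·n, so the quotient tends to -7/2 = -7/2.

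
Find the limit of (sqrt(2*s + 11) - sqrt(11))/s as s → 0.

√(11)/11

A 0/0 form; rationalise with √(11 + 2s) + √11. This collapses the numerator to 2s, leaving 2/(√(11 + 2s) + √11) → 2/(2√11) = √(11)/11.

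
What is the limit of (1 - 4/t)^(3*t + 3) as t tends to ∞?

Write it as [(1 - 4/t)^t]^(3) · (1 - 4/t)^(3). The bracketed term tends to e^(-4) and the second factor to 1, so the limit is e^(-12).

e^(-12)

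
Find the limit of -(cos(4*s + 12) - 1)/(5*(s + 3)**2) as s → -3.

Direct substitution gives 0/0.
Apply L'Hôpital: lim (-4*sin(4*s + 12))/(-10*s - 30), still 0/0.
After 2 applications of L'Hôpital's rule the quotient is (-16*cos(4*s + 12))/(-10); substituting s = -3 gives 8/5.

8/5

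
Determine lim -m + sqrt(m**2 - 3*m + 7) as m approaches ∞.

-3/2

This has the form ∞ − ∞. Multiply and divide by the conjugate √(m^2 - 3*m + 7) + m.
That gives (-3m + 7) / (√(m^2 - 3*m + 7) + m).
Divide numerator and denominator by m: the limit is -3/(2·1) = -3/2.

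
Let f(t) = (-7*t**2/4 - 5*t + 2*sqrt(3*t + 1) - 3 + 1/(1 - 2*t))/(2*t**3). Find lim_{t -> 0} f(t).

Substitution gives 0/0 (the numerator vanishes to order 3).
Expand each term to order t^3: the coefficient of t^3 in 1/(1 - 2t) is 8 and in 2·√(1 + 3t) is 27/8.
Lower-order terms cancel with the polynomial part, so the numerator is (91/8)·t^3 + o(t^3), and the limit is (91/8)/(2) = 91/16.

91/16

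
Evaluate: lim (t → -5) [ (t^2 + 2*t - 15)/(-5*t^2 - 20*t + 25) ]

At t = -5 both the top and bottom vanish — a removable singularity. Factoring out (t + 5) from each leaves (t - 3)/(5 - 5*t), which at t = -5 equals -4/15.

-4/15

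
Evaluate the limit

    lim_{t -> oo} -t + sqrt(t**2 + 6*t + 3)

3

This has the form ∞ − ∞. Multiply and divide by the conjugate √(t^2 + 6*t + 3) + t.
That gives (6t + 3) / (√(t^2 + 6*t + 3) + t).
Divide numerator and denominator by t: the limit is 6/(2·1) = 3.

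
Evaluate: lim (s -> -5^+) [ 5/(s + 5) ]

As s → -5⁺, (s + 5) → 0⁺, so (s + 5)^1 → 0⁺ and 5/(s + 5)^1 → ∞.

∞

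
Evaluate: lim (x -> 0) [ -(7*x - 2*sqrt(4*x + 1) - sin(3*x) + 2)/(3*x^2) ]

Substitution gives 0/0 (the numerator vanishes to order 2).
Expand each term to order x^2: the coefficient of x^2 in −sin(3x) is 0 and in -2·√(1 + 4x) is 4.
Lower-order terms cancel with the polynomial part, so the numerator is (4)·x^2 + o(x^2), and the limit is (4)/(-3) = -4/3.

-4/3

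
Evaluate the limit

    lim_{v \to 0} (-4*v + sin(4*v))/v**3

Direct substitution gives 0/0.
Apply L'Hôpital: lim (4*cos(4*v) - 4)/(3*v^2), still 0/0.
Apply L'Hôpital: lim (-16*sin(4*v))/(6*v), still 0/0.
After 3 applications of L'Hôpital's rule the quotient is (-64*cos(4*v))/(6); substituting v = 0 gives -32/3.

-32/3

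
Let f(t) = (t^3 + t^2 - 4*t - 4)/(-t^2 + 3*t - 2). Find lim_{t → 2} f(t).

-12

Since t = 2 makes numerator and denominator zero, (t - 2) divides both.
Cancelling it gives (t^2 + 3*t + 2)/(1 - t); now plug in t = 2 to get -12.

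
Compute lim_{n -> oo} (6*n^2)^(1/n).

1

Base → ∞ and exponent → 0: an ∞^0 form.
Take logs: (1/n)·ln(6·n^2) = (ln 6 + 2·ln n)/n → 0.
So the limit is e^0 = 1.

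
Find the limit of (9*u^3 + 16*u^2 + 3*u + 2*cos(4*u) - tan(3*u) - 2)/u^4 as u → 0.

Substitution gives 0/0 (the numerator vanishes to order 4).
Expand each term to order u^4: the coefficient of u^4 in 2·cos(4u) is 64/3 and in −tan(3u) is 0.
Lower-order terms cancel with the polynomial part, so the numerator is (64/3)·u^4 + o(u^4), and the limit is (64/3)/(1) = 64/3.

64/3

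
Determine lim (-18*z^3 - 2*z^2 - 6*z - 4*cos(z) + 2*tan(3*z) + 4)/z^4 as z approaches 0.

-1/6

Substitution gives 0/0; apply L'Hôpital's rule 4 times.
After differentiating numerator and denominator 4 times the quotient is (-4*cos(z) + 3888*tan(3*z)^5 + 6480*tan(3*z)^3 + 2592*tan(3*z))/(24); at z = 0 this is -1/6.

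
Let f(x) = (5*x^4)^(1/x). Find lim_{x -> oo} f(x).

1

Base → ∞ and exponent → 0: an ∞^0 form.
Take logs: (1/x)·ln(5·x^4) = (ln 5 + 4·ln x)/x → 0.
So the limit is e^0 = 1.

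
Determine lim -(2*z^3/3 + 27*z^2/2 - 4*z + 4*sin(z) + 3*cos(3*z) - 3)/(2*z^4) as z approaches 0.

Substitution gives 0/0 (the numerator vanishes to order 4).
Expand each term to order z^4: the coefficient of z^4 in 4·sin(z) is 0 and in 3·cos(3z) is 81/8.
Lower-order terms cancel with the polynomial part, so the numerator is (81/8)·z^4 + o(z^4), and the limit is (81/8)/(-2) = -81/16.

-81/16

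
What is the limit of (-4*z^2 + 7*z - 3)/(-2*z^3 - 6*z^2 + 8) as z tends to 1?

Direct substitution gives 0/0, so factor. Both numerator and denominator have (z - 1) as a factor.
After cancelling, the expression reduces to (3 - 4*z)/(-2*z^2 - 8*z - 8).
Substituting z = 1 gives 1/18.

1/18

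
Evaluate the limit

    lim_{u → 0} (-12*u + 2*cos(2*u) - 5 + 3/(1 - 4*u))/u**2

Substitution gives 0/0 (the numerator vanishes to order 2).
Expand each term to order u^2: the coefficient of u^2 in 3·1/(1 - 4u) is 48 and in 2·cos(2u) is -4.
Lower-order terms cancel with the polynomial part, so the numerator is (44)·u^2 + o(u^2), and the limit is (44)/(1) = 44.

44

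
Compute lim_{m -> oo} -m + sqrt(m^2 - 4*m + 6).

This has the form ∞ − ∞. Multiply and divide by the conjugate √(m^2 - 4*m + 6) + m.
That gives (-4m + 6) / (√(m^2 - 4*m + 6) + m).
Divide numerator and denominator by m: the limit is -4/(2·1) = -2.

-2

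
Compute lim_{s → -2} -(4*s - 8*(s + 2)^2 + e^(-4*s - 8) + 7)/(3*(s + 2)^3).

Direct substitution gives 0/0.
Apply L'Hôpital: lim (-16*s - 4*e^(-4*s - 8) - 28)/(-9*(s + 2)^2), still 0/0.
Apply L'Hôpital: lim (16*e^(-4*s - 8) - 16)/(-18*s - 36), still 0/0.
After 3 applications of L'Hôpital's rule the quotient is (-64*e^(-4*s - 8))/(-18); substituting s = -2 gives 32/9.

32/9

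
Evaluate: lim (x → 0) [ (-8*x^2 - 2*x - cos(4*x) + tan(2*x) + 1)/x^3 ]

8/3

Substitution gives 0/0; apply L'Hôpital's rule 3 times.
After differentiating numerator and denominator 3 times the quotient is (-64*sin(4*x) + 48*tan(2*x)^4 + 64*tan(2*x)^2 + 16)/(6); at x = 0 this is 8/3.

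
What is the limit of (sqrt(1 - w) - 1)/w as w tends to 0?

A 0/0 form; rationalise with √(1 - w) + √1. This collapses the numerator to -w, leaving -1/(√(1 - w) + √1) → -1/(2√1) = -1/2.

-1/2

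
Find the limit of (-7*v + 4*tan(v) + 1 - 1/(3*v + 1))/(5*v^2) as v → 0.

-9/5

Substitution gives 0/0; apply L'Hôpital's rule 2 times.
After differentiating numerator and denominator 2 times the quotient is (8*tan(v)/cos(v)^2 - 18/(3*v + 1)^3)/(10); at v = 0 this is -9/5.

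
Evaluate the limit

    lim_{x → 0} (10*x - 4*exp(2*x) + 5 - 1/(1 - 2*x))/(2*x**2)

-6

Substitution gives 0/0 (the numerator vanishes to order 2).
Expand each term to order x^2: the coefficient of x^2 in −1/(1 - 2x) is -4 and in -4·e^(2x) is -8.
Lower-order terms cancel with the polynomial part, so the numerator is (-12)·x^2 + o(x^2), and the limit is (-12)/(2) = -6.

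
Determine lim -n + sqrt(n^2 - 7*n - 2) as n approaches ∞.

-7/2

An ∞ − ∞ form. Rationalising with the conjugate, the difference becomes (-7n - 2) / (√(n^2 - 7*n - 2) + n).
For large n the denominator behaves like 2·n, so the quotient tends to -7/2 = -7/2.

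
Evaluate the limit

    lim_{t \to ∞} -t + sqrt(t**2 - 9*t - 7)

-9/2

An ∞ − ∞ form. Rationalising with the conjugate, the difference becomes (-9t - 7) / (√(t^2 - 9*t - 7) + t).
For large t the denominator behaves like 2·t, so the quotient tends to -9/2 = -9/2.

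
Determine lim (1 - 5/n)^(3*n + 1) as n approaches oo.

e^(-15)

Write it as [(1 - 5/n)^n]^(3) · (1 - 5/n)^(1). The bracketed term tends to e^(-5) and the second factor to 1, so the limit is e^(-15).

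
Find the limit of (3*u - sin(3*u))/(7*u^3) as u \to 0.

9/14

Direct substitution gives 0/0.
Apply L'Hôpital: lim (3 - 3*cos(3*u))/(21*u^2), still 0/0.
Apply L'Hôpital: lim (9*sin(3*u))/(42*u), still 0/0.
After 3 applications of L'Hôpital's rule the quotient is (27*cos(3*u))/(42); substituting u = 0 gives 9/14.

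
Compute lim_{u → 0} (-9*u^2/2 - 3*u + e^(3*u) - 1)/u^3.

9/2

Direct substitution gives 0/0.
Apply L'Hôpital: lim (-9*u + 3*e^(3*u) - 3)/(3*u^2), still 0/0.
Apply L'Hôpital: lim (9*e^(3*u) - 9)/(6*u), still 0/0.
After 3 applications of L'Hôpital's rule the quotient is (27*e^(3*u))/(6); substituting u = 0 gives 9/2.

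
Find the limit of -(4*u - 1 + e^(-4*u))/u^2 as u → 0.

Direct substitution gives 0/0.
Apply L'Hôpital: lim (4 - 4*e^(-4*u))/(-2*u), still 0/0.
After 2 applications of L'Hôpital's rule the quotient is (16*e^(-4*u))/(-2); substituting u = 0 gives -8.

-8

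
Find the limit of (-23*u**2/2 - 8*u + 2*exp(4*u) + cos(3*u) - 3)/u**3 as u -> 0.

Substitution gives 0/0 (the numerator vanishes to order 3).
Expand each term to order u^3: the coefficient of u^3 in cos(3u) is 0 and in 2·e^(4u) is 64/3.
Lower-order terms cancel with the polynomial part, so the numerator is (64/3)·u^3 + o(u^3), and the limit is (64/3)/(1) = 64/3.

64/3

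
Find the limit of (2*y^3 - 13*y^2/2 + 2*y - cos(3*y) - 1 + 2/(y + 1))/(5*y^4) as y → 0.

-11/40

Substitution gives 0/0; apply L'Hôpital's rule 4 times.
After differentiating numerator and denominator 4 times the quotient is (-81*cos(3*y) + 48/(y + 1)^5)/(120); at y = 0 this is -11/40.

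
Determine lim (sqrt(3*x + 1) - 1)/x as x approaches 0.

Substitution gives 0/0. Multiply numerator and denominator by the conjugate √(1 + 3x) + √1.
The numerator becomes (1 + 3x) − 1 = 3x, so the expression simplifies to 3/(√(1 + 3x) + √1).
Letting x → 0 gives 3/(2√1) = 3/2.

3/2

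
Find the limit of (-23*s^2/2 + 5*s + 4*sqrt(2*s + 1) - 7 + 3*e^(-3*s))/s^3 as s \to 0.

-23/2

Substitution gives 0/0 (the numerator vanishes to order 3).
Expand each term to order s^3: the coefficient of s^3 in 3·e^(-3s) is -27/2 and in 4·√(1 + 2s) is 2.
Lower-order terms cancel with the polynomial part, so the numerator is (-23/2)·s^3 + o(s^3), and the limit is (-23/2)/(1) = -23/2.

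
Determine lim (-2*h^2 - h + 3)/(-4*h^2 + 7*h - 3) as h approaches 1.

5

Since h = 1 makes numerator and denominator zero, (h - 1) divides both.
Cancelling it gives (-2*h - 3)/(3 - 4*h); now plug in h = 1 to get 5.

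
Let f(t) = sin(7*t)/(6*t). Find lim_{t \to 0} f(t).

7/6

Substitution gives 0/0.
Write it as (7/6)·sin(7t)/(7t); since sin(u)/u → 1, the limit is 7/6.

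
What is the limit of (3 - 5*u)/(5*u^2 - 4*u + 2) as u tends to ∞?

The denominator has degree 2 and the numerator degree 1. Dividing numerator and denominator by u^2 sends every term to 0 except the leading denominator term, so the limit is 0.

0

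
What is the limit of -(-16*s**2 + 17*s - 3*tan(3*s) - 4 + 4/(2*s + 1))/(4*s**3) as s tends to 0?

Substitution gives 0/0 (the numerator vanishes to order 3).
Expand each term to order s^3: the coefficient of s^3 in 4·1/(1 + 2s) is -32 and in -3·tan(3s) is -27.
Lower-order terms cancel with the polynomial part, so the numerator is (-59)·s^3 + o(s^3), and the limit is (-59)/(-4) = 59/4.

59/4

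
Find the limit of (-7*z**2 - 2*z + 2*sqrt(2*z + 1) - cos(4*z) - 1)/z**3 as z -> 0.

1

Substitution gives 0/0; apply L'Hôpital's rule 3 times.
After differentiating numerator and denominator 3 times the quotient is (-64*sin(4*z) + 6/(2*z + 1)^(5/2))/(6); at z = 0 this is 1.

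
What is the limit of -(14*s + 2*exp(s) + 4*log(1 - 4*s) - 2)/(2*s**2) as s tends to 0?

31/2

Substitution gives 0/0 (the numerator vanishes to order 2).
Expand each term to order s^2: the coefficient of s^2 in 4·ln(1 - 4s) is -32 and in 2·e^(s) is 1.
Lower-order terms cancel with the polynomial part, so the numerator is (-31)·s^2 + o(s^2), and the limit is (-31)/(-2) = 31/2.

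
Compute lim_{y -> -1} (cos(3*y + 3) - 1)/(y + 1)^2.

Direct substitution gives 0/0.
Apply L'Hôpital: lim (-3*sin(3*y + 3))/(2*y + 2), still 0/0.
After 2 applications of L'Hôpital's rule the quotient is (-9*cos(3*y + 3))/(2); substituting y = -1 gives -9/2.

-9/2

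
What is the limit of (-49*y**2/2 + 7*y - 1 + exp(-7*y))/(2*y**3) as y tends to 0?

Direct substitution gives 0/0.
Apply L'Hôpital: lim (-49*y + 7 - 7*e^(-7*y))/(6*y^2), still 0/0.
Apply L'Hôpital: lim (-49 + 49*e^(-7*y))/(12*y), still 0/0.
After 3 applications of L'Hôpital's rule the quotient is (-343*e^(-7*y))/(12); substituting y = 0 gives -343/12.

-343/12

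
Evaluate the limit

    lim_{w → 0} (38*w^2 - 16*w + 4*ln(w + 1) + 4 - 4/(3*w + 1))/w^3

328/3

Substitution gives 0/0; apply L'Hôpital's rule 3 times.
After differentiating numerator and denominator 3 times the quotient is (648/(3*w + 1)^4 + 8/(w + 1)^3)/(6); at w = 0 this is 328/3.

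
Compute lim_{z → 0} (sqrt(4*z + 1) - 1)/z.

2

A 0/0 form; rationalise with √(1 + 4z) + √1. This collapses the numerator to 4z, leaving 4/(√(1 + 4z) + √1) → 4/(2√1) = 2.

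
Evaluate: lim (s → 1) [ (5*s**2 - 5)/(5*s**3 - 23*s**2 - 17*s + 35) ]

-5/24

Direct substitution gives 0/0, so factor. Both numerator and denominator have (s - 1) as a factor.
After cancelling, the expression reduces to (5*s + 5)/(5*s^2 - 18*s - 35).
Substituting s = 1 gives -5/24.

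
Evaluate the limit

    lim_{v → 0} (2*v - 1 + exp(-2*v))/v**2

Direct substitution gives 0/0.
Apply L'Hôpital: lim (2 - 2*e^(-2*v))/(2*v), still 0/0.
After 2 applications of L'Hôpital's rule the quotient is (4*e^(-2*v))/(2); substituting v = 0 gives 2.

2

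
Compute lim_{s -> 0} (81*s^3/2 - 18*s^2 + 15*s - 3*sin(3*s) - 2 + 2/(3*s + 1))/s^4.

Substitution gives 0/0; apply L'Hôpital's rule 4 times.
After differentiating numerator and denominator 4 times the quotient is (-243*sin(3*s) + 3888/(3*s + 1)^5)/(24); at s = 0 this is 162.

162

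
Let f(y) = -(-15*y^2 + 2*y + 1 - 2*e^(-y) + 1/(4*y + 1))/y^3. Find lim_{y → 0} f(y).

Substitution gives 0/0; apply L'Hôpital's rule 3 times.
After differentiating numerator and denominator 3 times the quotient is (2*e^(-y) - 384/(4*y + 1)^4)/(-6); at y = 0 this is 191/3.

191/3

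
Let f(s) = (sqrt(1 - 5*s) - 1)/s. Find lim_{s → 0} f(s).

Substitution gives 0/0. Multiply numerator and denominator by the conjugate √(1 - 5s) + √1.
The numerator becomes (1 - 5s) − 1 = -5s, so the expression simplifies to -5/(√(1 - 5s) + √1).
Letting s → 0 gives -5/(2√1) = -5/2.

-5/2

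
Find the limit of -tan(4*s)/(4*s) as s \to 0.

-1

Substitution gives 0/0.
Since tan(u)/u → 1 as u → 0, tan(4s)/(4s) → 1 and the limit is 4/(-4) = -1.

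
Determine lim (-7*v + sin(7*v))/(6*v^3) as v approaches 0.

Direct substitution gives 0/0.
Apply L'Hôpital: lim (7*cos(7*v) - 7)/(18*v^2), still 0/0.
Apply L'Hôpital: lim (-49*sin(7*v))/(36*v), still 0/0.
After 3 applications of L'Hôpital's rule the quotient is (-343*cos(7*v))/(36); substituting v = 0 gives -343/36.

-343/36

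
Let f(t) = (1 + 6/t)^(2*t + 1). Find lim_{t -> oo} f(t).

e^(12)

Write it as [(1 + 6/t)^t]^(2) · (1 + 6/t)^(1). The bracketed term tends to e^(6) and the second factor to 1, so the limit is e^(12).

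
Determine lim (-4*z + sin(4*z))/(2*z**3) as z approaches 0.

-16/3

Direct substitution gives 0/0.
Apply L'Hôpital: lim (4*cos(4*z) - 4)/(6*z^2), still 0/0.
Apply L'Hôpital: lim (-16*sin(4*z))/(12*z), still 0/0.
After 3 applications of L'Hôpital's rule the quotient is (-64*cos(4*z))/(12); substituting z = 0 gives -16/3.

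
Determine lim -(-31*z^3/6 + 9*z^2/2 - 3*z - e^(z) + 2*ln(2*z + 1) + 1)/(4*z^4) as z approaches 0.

Substitution gives 0/0 (the numerator vanishes to order 4).
Expand each term to order z^4: the coefficient of z^4 in −e^(z) is -1/24 and in 2·ln(1 + 2z) is -8.
Lower-order terms cancel with the polynomial part, so the numerator is (-193/24)·z^4 + o(z^4), and the limit is (-193/24)/(-4) = 193/96.

193/96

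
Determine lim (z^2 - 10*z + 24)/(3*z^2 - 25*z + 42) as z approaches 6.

2/11

Since z = 6 makes numerator and denominator zero, (z - 6) divides both.
Cancelling it gives (z - 4)/(3*z - 7); now plug in z = 6 to get 2/11.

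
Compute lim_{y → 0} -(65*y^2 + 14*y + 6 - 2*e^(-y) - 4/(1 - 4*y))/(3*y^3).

767/9

Substitution gives 0/0; apply L'Hôpital's rule 3 times.
After differentiating numerator and denominator 3 times the quotient is (2*e^(-y) - 1536/(4*y - 1)^4)/(-18); at y = 0 this is 767/9.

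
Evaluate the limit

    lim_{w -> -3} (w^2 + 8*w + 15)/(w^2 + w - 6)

At w = -3 both the top and bottom vanish — a removable singularity. Factoring out (w + 3) from each leaves (w + 5)/(w - 2), which at w = -3 equals -2/5.

-2/5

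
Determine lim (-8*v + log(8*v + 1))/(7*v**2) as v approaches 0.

-32/7

Direct substitution gives 0/0.
Apply L'Hôpital: lim (-8 + 8/(8*v + 1))/(14*v), still 0/0.
After 2 applications of L'Hôpital's rule the quotient is (-64/(8*v + 1)^2)/(14); substituting v = 0 gives -32/7.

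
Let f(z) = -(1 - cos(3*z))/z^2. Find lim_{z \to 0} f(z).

-9/2

Substitution gives 0/0.
Use (1 − cos u)/u² → 1/2 with u = 3z: the limit is 3²/(2·(-1)) = -9/2.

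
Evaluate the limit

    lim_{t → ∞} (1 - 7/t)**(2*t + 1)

e^(-14)

Write it as [(1 - 7/t)^t]^(2) · (1 - 7/t)^(1). The bracketed term tends to e^(-7) and the second factor to 1, so the limit is e^(-14).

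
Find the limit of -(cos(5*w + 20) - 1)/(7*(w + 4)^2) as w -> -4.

Direct substitution gives 0/0.
Apply L'Hôpital: lim (-5*sin(5*w + 20))/(-14*w - 56), still 0/0.
After 2 applications of L'Hôpital's rule the quotient is (-25*cos(5*w + 20))/(-14); substituting w = -4 gives 25/14.

25/14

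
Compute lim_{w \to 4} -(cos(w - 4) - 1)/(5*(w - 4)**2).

1/10

Direct substitution gives 0/0.
Apply L'Hôpital: lim (-sin(w - 4))/(40 - 10*w), still 0/0.
After 2 applications of L'Hôpital's rule the quotient is (-cos(w - 4))/(-10); substituting w = 4 gives 1/10.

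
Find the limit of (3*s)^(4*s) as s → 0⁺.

1

Base → 0⁺ and exponent → 0⁺: a 0^0 form.
Take logs: 4s·ln(3s). This is 0·(−∞); rewriting as ln(3s)/(1/(4s)) and applying L'Hôpital gives 0.
Hence the limit is e^0 = 1.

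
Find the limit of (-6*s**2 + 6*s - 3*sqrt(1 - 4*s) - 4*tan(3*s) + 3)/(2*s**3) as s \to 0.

-12

Substitution gives 0/0; apply L'Hôpital's rule 3 times.
After differentiating numerator and denominator 3 times the quotient is (72*(12*(1 - 4*s)^(5/2)*(cos(6*s) - 2)/(cos(6*s) + 1)^2 + 1)/(1 - 4*s)^(5/2))/(12); at s = 0 this is -12.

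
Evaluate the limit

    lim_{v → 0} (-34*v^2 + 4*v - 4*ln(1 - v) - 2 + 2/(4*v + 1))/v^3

-380/3

Substitution gives 0/0; apply L'Hôpital's rule 3 times.
After differentiating numerator and denominator 3 times the quotient is (-768/(4*v + 1)^4 - 8/(v - 1)^3)/(6); at v = 0 this is -380/3.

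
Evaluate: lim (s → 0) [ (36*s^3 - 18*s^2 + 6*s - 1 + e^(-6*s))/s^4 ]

Direct substitution gives 0/0.
Apply L'Hôpital: lim (108*s^2 - 36*s + 6 - 6*e^(-6*s))/(4*s^3), still 0/0.
Apply L'Hôpital: lim (216*s - 36 + 36*e^(-6*s))/(12*s^2), still 0/0.
Apply L'Hôpital: lim (216 - 216*e^(-6*s))/(24*s), still 0/0.
After 4 applications of L'Hôpital's rule the quotient is (1296*e^(-6*s))/(24); substituting s = 0 gives 54.

54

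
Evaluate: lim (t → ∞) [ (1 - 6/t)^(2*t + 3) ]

Write it as [(1 - 6/t)^t]^(2) · (1 - 6/t)^(3). The bracketed term tends to e^(-6) and the second factor to 1, so the limit is e^(-12).

e^(-12)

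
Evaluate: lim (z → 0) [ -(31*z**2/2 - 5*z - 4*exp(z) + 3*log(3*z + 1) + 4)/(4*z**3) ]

-79/12

Substitution gives 0/0; apply L'Hôpital's rule 3 times.
After differentiating numerator and denominator 3 times the quotient is (-4*e^(z) + 162/(3*z + 1)^3)/(-24); at z = 0 this is -79/12.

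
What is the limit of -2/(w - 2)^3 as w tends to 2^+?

-∞

As w → 2⁺, (w - 2) → 0⁺, so (w - 2)^3 → 0⁺ and -2/(w - 2)^3 → -∞.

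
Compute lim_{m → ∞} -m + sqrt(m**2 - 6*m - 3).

-3

An ∞ − ∞ form. Rationalising with the conjugate, the difference becomes (-6m - 3) / (√(m^2 - 6*m - 3) + m).
For large m the denominator behaves like 2·m, so the quotient tends to -6/2 = -3.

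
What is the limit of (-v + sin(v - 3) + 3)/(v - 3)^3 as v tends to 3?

-1/6

Direct substitution gives 0/0.
Apply L'Hôpital: lim (cos(v - 3) - 1)/(3*(v - 3)^2), still 0/0.
Apply L'Hôpital: lim (-sin(v - 3))/(6*v - 18), still 0/0.
After 3 applications of L'Hôpital's rule the quotient is (-cos(v - 3))/(6); substituting v = 3 gives -1/6.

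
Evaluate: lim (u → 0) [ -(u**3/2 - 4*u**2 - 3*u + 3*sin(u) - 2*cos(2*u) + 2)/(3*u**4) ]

4/9

Substitution gives 0/0 (the numerator vanishes to order 4).
Expand each term to order u^4: the coefficient of u^4 in 3·sin(u) is 0 and in -2·cos(2u) is -4/3.
Lower-order terms cancel with the polynomial part, so the numerator is (-4/3)·u^4 + o(u^4), and the limit is (-4/3)/(-3) = 4/9.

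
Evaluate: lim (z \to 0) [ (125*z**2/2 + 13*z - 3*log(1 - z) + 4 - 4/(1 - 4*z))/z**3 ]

Substitution gives 0/0 (the numerator vanishes to order 3).
Expand each term to order z^3: the coefficient of z^3 in -4·1/(1 - 4z) is -256 and in -3·ln(1 - z) is 1.
Lower-order terms cancel with the polynomial part, so the numerator is (-255)·z^3 + o(z^3), and the limit is (-255)/(1) = -255.

-255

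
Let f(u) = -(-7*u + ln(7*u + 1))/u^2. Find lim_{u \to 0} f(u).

49/2

Direct substitution gives 0/0.
Apply L'Hôpital: lim (-7 + 7/(7*u + 1))/(-2*u), still 0/0.
After 2 applications of L'Hôpital's rule the quotient is (-49/(7*u + 1)^2)/(-2); substituting u = 0 gives 49/2.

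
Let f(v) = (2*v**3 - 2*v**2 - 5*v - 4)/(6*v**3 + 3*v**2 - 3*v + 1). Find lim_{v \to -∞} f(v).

Numerator and denominator both have degree 3.
Dividing every term by v^3, all lower-order terms vanish and the limit is the ratio of leading coefficients, 2/(6) = 1/3.

1/3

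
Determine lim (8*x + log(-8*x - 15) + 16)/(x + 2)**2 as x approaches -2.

Direct substitution gives 0/0.
Apply L'Hôpital: lim (8 - 8/(-8*x - 15))/(2*x + 4), still 0/0.
After 2 applications of L'Hôpital's rule the quotient is (-64/(-8*x - 15)^2)/(2); substituting x = -2 gives -32.

-32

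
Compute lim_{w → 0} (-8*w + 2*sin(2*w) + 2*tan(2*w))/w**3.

Substitution gives 0/0 (the numerator vanishes to order 3).
Expand each term to order w^3: the coefficient of w^3 in 2·tan(2w) is 16/3 and in 2·sin(2w) is -8/3.
Lower-order terms cancel with the polynomial part, so the numerator is (8/3)·w^3 + o(w^3), and the limit is (8/3)/(1) = 8/3.

8/3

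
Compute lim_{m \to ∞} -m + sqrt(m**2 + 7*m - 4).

7/2

An ∞ − ∞ form. Rationalising with the conjugate, the difference becomes (7m - 4) / (√(m^2 + 7*m - 4) + m).
For large m the denominator behaves like 2·m, so the quotient tends to 7/2 = 7/2.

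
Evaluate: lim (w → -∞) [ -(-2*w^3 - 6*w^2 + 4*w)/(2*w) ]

The numerator has higher degree (3 > 1); the quotient behaves like (-2/(-2))·w^2 for large |w|.
As w → −∞ this diverges to ∞.

∞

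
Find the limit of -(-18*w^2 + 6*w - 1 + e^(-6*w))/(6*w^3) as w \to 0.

Direct substitution gives 0/0.
Apply L'Hôpital: lim (-36*w + 6 - 6*e^(-6*w))/(-18*w^2), still 0/0.
Apply L'Hôpital: lim (-36 + 36*e^(-6*w))/(-36*w), still 0/0.
After 3 applications of L'Hôpital's rule the quotient is (-216*e^(-6*w))/(-36); substituting w = 0 gives 6.

6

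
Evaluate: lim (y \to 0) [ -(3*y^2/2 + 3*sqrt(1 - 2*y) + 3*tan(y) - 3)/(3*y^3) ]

Substitution gives 0/0; apply L'Hôpital's rule 3 times.
After differentiating numerator and denominator 3 times the quotient is (18*tan(y)^2/cos(y)^2 + 6/cos(y)^2 - 9/(1 - 2*y)^(5/2))/(-18); at y = 0 this is 1/6.

1/6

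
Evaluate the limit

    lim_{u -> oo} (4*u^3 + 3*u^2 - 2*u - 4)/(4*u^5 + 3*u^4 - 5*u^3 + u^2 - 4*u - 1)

0

The denominator has degree 5 and the numerator degree 3. Dividing numerator and denominator by u^5 sends every term to 0 except the leading denominator term, so the limit is 0.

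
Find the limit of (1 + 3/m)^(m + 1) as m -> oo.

The base → 1 and the exponent → ∞: a 1^∞ form.
Take logarithms: (m + 1)·ln(1 + 3/m). Since ln(1+u) ~ u for small u, this behaves like (m)·(3/m) → 3.
So the limit is e^(3).

e^(3)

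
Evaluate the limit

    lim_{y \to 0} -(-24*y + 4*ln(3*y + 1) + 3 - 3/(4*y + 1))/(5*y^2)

Substitution gives 0/0 (the numerator vanishes to order 2).
Expand each term to order y^2: the coefficient of y^2 in 4·ln(1 + 3y) is -18 and in -3·1/(1 + 4y) is -48.
Lower-order terms cancel with the polynomial part, so the numerator is (-66)·y^2 + o(y^2), and the limit is (-66)/(-5) = 66/5.

66/5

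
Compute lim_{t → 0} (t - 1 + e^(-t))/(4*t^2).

1/8

Direct substitution gives 0/0.
Apply L'Hôpital: lim (1 - e^(-t))/(8*t), still 0/0.
After 2 applications of L'Hôpital's rule the quotient is (e^(-t))/(8); substituting t = 0 gives 1/8.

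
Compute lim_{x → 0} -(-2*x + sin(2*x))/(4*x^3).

Direct substitution gives 0/0.
Apply L'Hôpital: lim (2*cos(2*x) - 2)/(-12*x^2), still 0/0.
Apply L'Hôpital: lim (-4*sin(2*x))/(-24*x), still 0/0.
After 3 applications of L'Hôpital's rule the quotient is (-8*cos(2*x))/(-24); substituting x = 0 gives 1/3.

1/3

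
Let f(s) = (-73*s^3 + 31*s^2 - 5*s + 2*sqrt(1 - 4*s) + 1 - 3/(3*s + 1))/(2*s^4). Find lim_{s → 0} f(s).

Substitution gives 0/0; apply L'Hôpital's rule 4 times.
After differentiating numerator and denominator 4 times the quotient is (-5832/(3*s + 1)^5 - 480/(1 - 4*s)^(7/2))/(48); at s = 0 this is -263/2.

-263/2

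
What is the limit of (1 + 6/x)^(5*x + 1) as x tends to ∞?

e^(30)

Write it as [(1 + 6/x)^x]^(5) · (1 + 6/x)^(1). The bracketed term tends to e^(6) and the second factor to 1, so the limit is e^(30).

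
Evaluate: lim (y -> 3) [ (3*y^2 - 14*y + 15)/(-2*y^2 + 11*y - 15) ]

Since y = 3 makes numerator and denominator zero, (y - 3) divides both.
Cancelling it gives (3*y - 5)/(5 - 2*y); now plug in y = 3 to get -4.

-4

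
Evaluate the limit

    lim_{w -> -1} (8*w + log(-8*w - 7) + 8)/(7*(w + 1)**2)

-32/7

Direct substitution gives 0/0.
Apply L'Hôpital: lim (8 - 8/(-8*w - 7))/(14*w + 14), still 0/0.
After 2 applications of L'Hôpital's rule the quotient is (-64/(-8*w - 7)^2)/(14); substituting w = -1 gives -32/7.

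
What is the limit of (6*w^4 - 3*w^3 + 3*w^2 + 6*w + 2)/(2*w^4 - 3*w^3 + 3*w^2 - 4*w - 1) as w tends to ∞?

Numerator and denominator both have degree 4.
Dividing every term by w^4, all lower-order terms vanish and the limit is the ratio of leading coefficients, 6/(2) = 3.

3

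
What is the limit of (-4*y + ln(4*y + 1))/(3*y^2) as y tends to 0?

-8/3

Direct substitution gives 0/0.
Apply L'Hôpital: lim (-4 + 4/(4*y + 1))/(6*y), still 0/0.
After 2 applications of L'Hôpital's rule the quotient is (-16/(4*y + 1)^2)/(6); substituting y = 0 gives -8/3.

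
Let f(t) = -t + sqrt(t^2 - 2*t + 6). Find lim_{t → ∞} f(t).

-1

This has the form ∞ − ∞. Multiply and divide by the conjugate √(t^2 - 2*t + 6) + t.
That gives (-2t + 6) / (√(t^2 - 2*t + 6) + t).
Divide numerator and denominator by t: the limit is -2/(2·1) = -1.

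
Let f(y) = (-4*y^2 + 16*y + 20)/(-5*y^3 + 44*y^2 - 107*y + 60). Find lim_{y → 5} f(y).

4/7

Direct substitution gives 0/0, so factor. Both numerator and denominator have (y - 5) as a factor.
After cancelling, the expression reduces to (-4*y - 4)/(-5*y^2 + 19*y - 12).
Substituting y = 5 gives 4/7.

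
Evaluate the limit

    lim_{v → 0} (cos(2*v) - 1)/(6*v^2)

-1/3

Direct substitution gives 0/0.
Apply L'Hôpital: lim (-2*sin(2*v))/(12*v), still 0/0.
After 2 applications of L'Hôpital's rule the quotient is (-4*cos(2*v))/(12); substituting v = 0 gives -1/3.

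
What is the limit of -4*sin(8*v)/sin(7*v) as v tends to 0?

-32/7

Substitution gives 0/0.
Divide numerator and denominator by v: sin(8v)/v → 8 and sin(7v)/v → 7, so the limit is -4·8/7 = -32/7.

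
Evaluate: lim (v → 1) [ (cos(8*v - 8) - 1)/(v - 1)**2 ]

Direct substitution gives 0/0.
Apply L'Hôpital: lim (-8*sin(8*v - 8))/(2*v - 2), still 0/0.
After 2 applications of L'Hôpital's rule the quotient is (-64*cos(8*v - 8))/(2); substituting v = 1 gives -32.

-32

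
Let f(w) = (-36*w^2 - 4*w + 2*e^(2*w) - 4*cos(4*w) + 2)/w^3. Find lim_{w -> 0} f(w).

Substitution gives 0/0; apply L'Hôpital's rule 3 times.
After differentiating numerator and denominator 3 times the quotient is (16*e^(2*w) - 256*sin(4*w))/(6); at w = 0 this is 8/3.

8/3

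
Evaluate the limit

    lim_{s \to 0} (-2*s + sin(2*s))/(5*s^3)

Direct substitution gives 0/0.
Apply L'Hôpital: lim (2*cos(2*s) - 2)/(15*s^2), still 0/0.
Apply L'Hôpital: lim (-4*sin(2*s))/(30*s), still 0/0.
After 3 applications of L'Hôpital's rule the quotient is (-8*cos(2*s))/(30); substituting s = 0 gives -4/15.

-4/15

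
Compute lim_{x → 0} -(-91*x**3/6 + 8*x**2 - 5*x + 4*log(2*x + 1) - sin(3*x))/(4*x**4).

4

Substitution gives 0/0 (the numerator vanishes to order 4).
Expand each term to order x^4: the coefficient of x^4 in −sin(3x) is 0 and in 4·ln(1 + 2x) is -16.
Lower-order terms cancel with the polynomial part, so the numerator is (-16)·x^4 + o(x^4), and the limit is (-16)/(-4) = 4.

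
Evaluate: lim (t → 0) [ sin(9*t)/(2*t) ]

Substitution gives 0/0.
Write it as (9/2)·sin(9t)/(9t); since sin(u)/u → 1, the limit is 9/2.

9/2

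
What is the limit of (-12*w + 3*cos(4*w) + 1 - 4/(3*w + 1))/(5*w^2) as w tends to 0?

Substitution gives 0/0 (the numerator vanishes to order 2).
Expand each term to order w^2: the coefficient of w^2 in -4·1/(1 + 3w) is -36 and in 3·cos(4w) is -24.
Lower-order terms cancel with the polynomial part, so the numerator is (-60)·w^2 + o(w^2), and the limit is (-60)/(5) = -12.

-12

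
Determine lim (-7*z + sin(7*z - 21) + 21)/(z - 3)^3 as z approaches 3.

Direct substitution gives 0/0.
Apply L'Hôpital: lim (7*cos(7*z - 21) - 7)/(3*(z - 3)^2), still 0/0.
Apply L'Hôpital: lim (-49*sin(7*z - 21))/(6*z - 18), still 0/0.
After 3 applications of L'Hôpital's rule the quotient is (-343*cos(7*z - 21))/(6); substituting z = 3 gives -343/6.

-343/6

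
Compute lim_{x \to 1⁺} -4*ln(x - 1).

As x → 1⁺, x - 1 → 0⁺ and ln(x - 1) → −∞.
Multiplying by -4 gives ∞.

∞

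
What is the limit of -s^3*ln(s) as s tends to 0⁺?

0

This is a 0·(−∞) form. Rewrite as -1·ln(s) / s^(−3) and apply L'Hôpital:
the derivative quotient is -1·(1/s) / (−3·s^(−4)) = (1/3)·s^3 → 0.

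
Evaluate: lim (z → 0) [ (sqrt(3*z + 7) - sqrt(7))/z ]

3*√(7)/14

A 0/0 form; rationalise with √(7 + 3z) + √7. This collapses the numerator to 3z, leaving 3/(√(7 + 3z) + √7) → 3/(2√7) = 3*√(7)/14.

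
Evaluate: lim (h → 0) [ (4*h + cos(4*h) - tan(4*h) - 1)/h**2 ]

Substitution gives 0/0; apply L'Hôpital's rule 2 times.
After differentiating numerator and denominator 2 times the quotient is (-16*cos(4*h) - 32*tan(4*h)/cos(4*h)^2)/(2); at h = 0 this is -8.

-8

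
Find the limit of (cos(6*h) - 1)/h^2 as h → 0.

Direct substitution gives 0/0.
Apply L'Hôpital: lim (-6*sin(6*h))/(2*h), still 0/0.
After 2 applications of L'Hôpital's rule the quotient is (-36*cos(6*h))/(2); substituting h = 0 gives -18.

-18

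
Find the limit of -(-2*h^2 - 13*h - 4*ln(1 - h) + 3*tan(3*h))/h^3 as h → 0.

Substitution gives 0/0 (the numerator vanishes to order 3).
Expand each term to order h^3: the coefficient of h^3 in 3·tan(3h) is 27 and in -4·ln(1 - h) is 4/3.
Lower-order terms cancel with the polynomial part, so the numerator is (85/3)·h^3 + o(h^3), and the limit is (85/3)/(-1) = -85/3.

-85/3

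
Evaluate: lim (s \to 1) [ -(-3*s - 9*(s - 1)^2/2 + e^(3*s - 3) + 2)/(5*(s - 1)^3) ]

-9/10

Direct substitution gives 0/0.
Apply L'Hôpital: lim (-9*s + 3*e^(3*s - 3) + 6)/(-15*(s - 1)^2), still 0/0.
Apply L'Hôpital: lim (9*e^(3*s - 3) - 9)/(30 - 30*s), still 0/0.
After 3 applications of L'Hôpital's rule the quotient is (27*e^(3*s - 3))/(-30); substituting s = 1 gives -9/10.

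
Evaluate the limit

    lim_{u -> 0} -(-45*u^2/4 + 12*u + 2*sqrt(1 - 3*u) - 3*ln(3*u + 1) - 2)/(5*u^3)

Substitution gives 0/0; apply L'Hôpital's rule 3 times.
After differentiating numerator and denominator 3 times the quotient is (-162/(3*u + 1)^3 - 81/(4*(1 - 3*u)^(5/2)))/(-30); at u = 0 this is 243/40.

243/40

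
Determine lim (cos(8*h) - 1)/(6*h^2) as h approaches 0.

-16/3

Direct substitution gives 0/0.
Apply L'Hôpital: lim (-8*sin(8*h))/(12*h), still 0/0.
After 2 applications of L'Hôpital's rule the quotient is (-64*cos(8*h))/(12); substituting h = 0 gives -16/3.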